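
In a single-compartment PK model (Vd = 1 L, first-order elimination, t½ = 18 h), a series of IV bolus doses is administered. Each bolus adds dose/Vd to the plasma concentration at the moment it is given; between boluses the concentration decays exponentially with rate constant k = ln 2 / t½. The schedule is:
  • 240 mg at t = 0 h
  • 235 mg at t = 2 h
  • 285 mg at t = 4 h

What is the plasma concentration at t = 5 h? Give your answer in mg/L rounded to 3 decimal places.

681.562 mg/L

k = ln 2 / 18 = 0.03851 per h
Dose 1 (240 mg at t=0 h): 240·exp(−0.03851·5) = 197.967 mg/L
Dose 2 (235 mg at t=2 h): 235·exp(−0.03851·3) = 209.361 mg/L
Dose 3 (285 mg at t=4 h): 285·exp(−0.03851·1) = 274.234 mg/L
C(5) = 197.967 + 209.361 + 274.234 = 681.562 mg/L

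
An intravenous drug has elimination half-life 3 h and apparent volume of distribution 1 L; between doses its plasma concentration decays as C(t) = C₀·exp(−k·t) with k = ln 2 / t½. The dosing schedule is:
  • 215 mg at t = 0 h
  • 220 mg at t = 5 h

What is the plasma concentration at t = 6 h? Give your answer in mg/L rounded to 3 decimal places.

228.364 mg/L

k = ln 2 / 3 = 0.23105 per h
Dose 1 (215 mg at t=0 h): 215·exp(−0.23105·6) = 53.750 mg/L
Dose 2 (220 mg at t=5 h): 220·exp(−0.23105·1) = 174.614 mg/L
C(6) = 53.750 + 174.614 = 228.364 mg/L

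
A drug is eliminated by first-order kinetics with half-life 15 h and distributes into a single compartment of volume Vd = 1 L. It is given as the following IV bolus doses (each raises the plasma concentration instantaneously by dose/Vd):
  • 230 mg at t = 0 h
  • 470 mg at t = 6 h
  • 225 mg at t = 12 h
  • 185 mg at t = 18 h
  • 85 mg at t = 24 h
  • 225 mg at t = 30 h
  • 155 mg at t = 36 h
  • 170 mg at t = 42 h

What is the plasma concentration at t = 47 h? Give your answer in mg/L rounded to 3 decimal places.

550.071 mg/L

k = ln 2 / 15 = 0.04621 per h
Dose 1 (230 mg at t=0 h): 230·exp(−0.04621·47) = 26.212 mg/L
Dose 2 (470 mg at t=6 h): 470·exp(−0.04621·41) = 70.678 mg/L
Dose 3 (225 mg at t=12 h): 225·exp(−0.04621·35) = 44.646 mg/L
Dose 4 (185 mg at t=18 h): 185·exp(−0.04621·29) = 48.437 mg/L
Dose 5 (85 mg at t=24 h): 85·exp(−0.04621·23) = 29.366 mg/L
Dose 6 (225 mg at t=30 h): 225·exp(−0.04621·17) = 102.569 mg/L
Dose 7 (155 mg at t=36 h): 155·exp(−0.04621·11) = 93.234 mg/L
Dose 8 (170 mg at t=42 h): 170·exp(−0.04621·5) = 134.929 mg/L
C(47) = 26.212 + 70.678 + 44.646 + 48.437 + 29.366 + 102.569 + 93.234 + 134.929 = 550.071 mg/L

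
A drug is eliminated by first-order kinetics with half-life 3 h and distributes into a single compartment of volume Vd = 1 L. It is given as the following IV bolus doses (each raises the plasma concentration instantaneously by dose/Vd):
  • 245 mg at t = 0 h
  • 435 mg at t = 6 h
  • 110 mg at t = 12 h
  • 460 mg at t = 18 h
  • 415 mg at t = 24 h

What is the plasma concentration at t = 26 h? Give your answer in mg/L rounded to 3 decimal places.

k = ln 2 / 3 = 0.23105 per h
Dose 1 (245 mg at t=0 h): 245·exp(−0.23105·26) = 0.603 mg/L
Dose 2 (435 mg at t=6 h): 435·exp(−0.23105·20) = 4.282 mg/L
Dose 3 (110 mg at t=12 h): 110·exp(−0.23105·14) = 4.331 mg/L
Dose 4 (460 mg at t=18 h): 460·exp(−0.23105·8) = 72.445 mg/L
Dose 5 (415 mg at t=24 h): 415·exp(−0.23105·2) = 261.434 mg/L
C(26) = 0.603 + 4.282 + 4.331 + 72.445 + 261.434 = 343.095 mg/L

343.095 mg/L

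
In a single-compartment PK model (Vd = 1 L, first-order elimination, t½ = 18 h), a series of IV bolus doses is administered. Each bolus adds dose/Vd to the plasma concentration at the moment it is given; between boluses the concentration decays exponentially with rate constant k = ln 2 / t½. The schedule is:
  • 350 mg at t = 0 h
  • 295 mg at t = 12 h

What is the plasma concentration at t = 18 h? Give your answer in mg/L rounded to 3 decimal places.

409.142 mg/L

k = ln 2 / 18 = 0.03851 per h
Dose 1 (350 mg at t=0 h): 350·exp(−0.03851·18) = 175.000 mg/L
Dose 2 (295 mg at t=12 h): 295·exp(−0.03851·6) = 234.142 mg/L
C(18) = 175.000 + 234.142 = 409.142 mg/L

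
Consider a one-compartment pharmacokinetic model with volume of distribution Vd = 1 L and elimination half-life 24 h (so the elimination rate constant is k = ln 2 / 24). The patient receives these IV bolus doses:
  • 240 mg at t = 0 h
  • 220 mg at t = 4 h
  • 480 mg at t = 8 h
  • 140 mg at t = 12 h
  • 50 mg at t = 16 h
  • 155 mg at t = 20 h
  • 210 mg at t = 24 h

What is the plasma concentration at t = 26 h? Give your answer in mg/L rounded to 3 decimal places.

k = ln 2 / 24 = 0.02888 per h
Dose 1 (240 mg at t=0 h): 240·exp(−0.02888·26) = 113.265 mg/L
Dose 2 (220 mg at t=4 h): 220·exp(−0.02888·22) = 116.541 mg/L
Dose 3 (480 mg at t=8 h): 480·exp(−0.02888·18) = 285.410 mg/L
Dose 4 (140 mg at t=12 h): 140·exp(−0.02888·14) = 93.439 mg/L
Dose 5 (50 mg at t=16 h): 50·exp(−0.02888·10) = 37.458 mg/L
Dose 6 (155 mg at t=20 h): 155·exp(−0.02888·6) = 130.339 mg/L
Dose 7 (210 mg at t=24 h): 210·exp(−0.02888·2) = 198.214 mg/L
C(26) = 113.265 + 116.541 + 285.410 + 93.439 + 37.458 + 130.339 + 198.214 = 974.665 mg/L

974.665 mg/L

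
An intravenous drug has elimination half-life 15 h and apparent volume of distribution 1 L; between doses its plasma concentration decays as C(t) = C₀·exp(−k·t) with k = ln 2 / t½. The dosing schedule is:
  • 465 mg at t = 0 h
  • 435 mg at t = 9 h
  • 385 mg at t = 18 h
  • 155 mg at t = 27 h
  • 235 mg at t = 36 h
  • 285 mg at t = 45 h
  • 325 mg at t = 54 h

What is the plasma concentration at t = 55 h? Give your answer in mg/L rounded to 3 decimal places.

788.220 mg/L

k = ln 2 / 15 = 0.04621 per h
Dose 1 (465 mg at t=0 h): 465·exp(−0.04621·55) = 36.616 mg/L
Dose 2 (435 mg at t=9 h): 435·exp(−0.04621·46) = 51.920 mg/L
Dose 3 (385 mg at t=18 h): 385·exp(−0.04621·37) = 69.650 mg/L
Dose 4 (155 mg at t=27 h): 155·exp(−0.04621·28) = 42.502 mg/L
Dose 5 (235 mg at t=36 h): 235·exp(−0.04621·19) = 97.670 mg/L
Dose 6 (285 mg at t=45 h): 285·exp(−0.04621·10) = 179.539 mg/L
Dose 7 (325 mg at t=54 h): 325·exp(−0.04621·1) = 310.324 mg/L
C(55) = 36.616 + 51.920 + 69.650 + 42.502 + 97.670 + 179.539 + 310.324 = 788.220 mg/L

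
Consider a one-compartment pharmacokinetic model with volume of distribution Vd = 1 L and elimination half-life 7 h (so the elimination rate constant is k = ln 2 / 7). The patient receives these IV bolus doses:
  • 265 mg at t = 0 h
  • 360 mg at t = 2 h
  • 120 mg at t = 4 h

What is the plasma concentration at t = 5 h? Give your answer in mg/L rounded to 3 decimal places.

k = ln 2 / 7 = 0.09902 per h
Dose 1 (265 mg at t=0 h): 265·exp(−0.09902·5) = 161.519 mg/L
Dose 2 (360 mg at t=2 h): 360·exp(−0.09902·3) = 267.479 mg/L
Dose 3 (120 mg at t=4 h): 120·exp(−0.09902·1) = 108.687 mg/L
C(5) = 161.519 + 267.479 + 108.687 = 537.685 mg/L

537.685 mg/L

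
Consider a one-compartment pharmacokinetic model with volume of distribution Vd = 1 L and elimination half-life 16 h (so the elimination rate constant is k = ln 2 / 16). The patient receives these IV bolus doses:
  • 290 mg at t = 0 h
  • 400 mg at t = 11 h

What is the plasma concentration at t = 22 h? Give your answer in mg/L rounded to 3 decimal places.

360.182 mg/L

k = ln 2 / 16 = 0.04332 per h
Dose 1 (290 mg at t=0 h): 290·exp(−0.04332·22) = 111.810 mg/L
Dose 2 (400 mg at t=11 h): 400·exp(−0.04332·11) = 248.372 mg/L
C(22) = 111.810 + 248.372 = 360.182 mg/L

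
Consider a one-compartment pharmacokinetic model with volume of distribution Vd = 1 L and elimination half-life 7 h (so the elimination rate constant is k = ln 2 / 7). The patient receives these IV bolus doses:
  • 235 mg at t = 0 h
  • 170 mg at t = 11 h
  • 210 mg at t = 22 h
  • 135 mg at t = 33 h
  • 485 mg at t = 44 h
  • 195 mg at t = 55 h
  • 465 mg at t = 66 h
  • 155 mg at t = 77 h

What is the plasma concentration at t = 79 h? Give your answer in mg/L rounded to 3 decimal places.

k = ln 2 / 7 = 0.09902 per h
Dose 1 (235 mg at t=0 h): 235·exp(−0.09902·79) = 0.094 mg/L
Dose 2 (170 mg at t=11 h): 170·exp(−0.09902·68) = 0.202 mg/L
Dose 3 (210 mg at t=22 h): 210·exp(−0.09902·57) = 0.743 mg/L
Dose 4 (135 mg at t=33 h): 135·exp(−0.09902·46) = 1.420 mg/L
Dose 5 (485 mg at t=44 h): 485·exp(−0.09902·35) = 15.156 mg/L
Dose 6 (195 mg at t=55 h): 195·exp(−0.09902·24) = 18.111 mg/L
Dose 7 (465 mg at t=66 h): 465·exp(−0.09902·13) = 128.350 mg/L
Dose 8 (155 mg at t=77 h): 155·exp(−0.09902·2) = 127.152 mg/L
C(79) = 0.094 + 0.202 + 0.743 + 1.420 + 15.156 + 18.111 + 128.350 + 127.152 = 291.228 mg/L

291.228 mg/L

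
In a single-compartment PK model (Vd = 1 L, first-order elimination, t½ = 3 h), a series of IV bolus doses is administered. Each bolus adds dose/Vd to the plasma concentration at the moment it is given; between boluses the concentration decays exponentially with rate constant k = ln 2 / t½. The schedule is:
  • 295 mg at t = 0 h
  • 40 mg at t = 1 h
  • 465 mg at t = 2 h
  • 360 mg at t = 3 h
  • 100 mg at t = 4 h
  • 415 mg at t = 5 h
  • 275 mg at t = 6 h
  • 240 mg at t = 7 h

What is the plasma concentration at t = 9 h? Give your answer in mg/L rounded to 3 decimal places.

k = ln 2 / 3 = 0.23105 per h
Dose 1 (295 mg at t=0 h): 295·exp(−0.23105·9) = 36.875 mg/L
Dose 2 (40 mg at t=1 h): 40·exp(−0.23105·8) = 6.300 mg/L
Dose 3 (465 mg at t=2 h): 465·exp(−0.23105·7) = 92.268 mg/L
Dose 4 (360 mg at t=3 h): 360·exp(−0.23105·6) = 90.000 mg/L
Dose 5 (100 mg at t=4 h): 100·exp(−0.23105·5) = 31.498 mg/L
Dose 6 (415 mg at t=5 h): 415·exp(−0.23105·4) = 164.693 mg/L
Dose 7 (275 mg at t=6 h): 275·exp(−0.23105·3) = 137.500 mg/L
Dose 8 (240 mg at t=7 h): 240·exp(−0.23105·2) = 151.191 mg/L
C(9) = 36.875 + 6.300 + 92.268 + 90.000 + 31.498 + 164.693 + 137.500 + 151.191 = 710.324 mg/L

710.324 mg/L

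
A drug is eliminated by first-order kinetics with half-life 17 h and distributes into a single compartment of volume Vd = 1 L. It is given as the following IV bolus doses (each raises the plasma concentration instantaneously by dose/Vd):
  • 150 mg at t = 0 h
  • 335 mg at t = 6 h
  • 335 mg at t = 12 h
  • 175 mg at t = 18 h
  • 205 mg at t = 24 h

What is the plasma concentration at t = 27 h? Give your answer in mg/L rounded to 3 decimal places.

k = ln 2 / 17 = 0.04077 per h
Dose 1 (150 mg at t=0 h): 150·exp(−0.04077·27) = 49.887 mg/L
Dose 2 (335 mg at t=6 h): 335·exp(−0.04077·21) = 142.293 mg/L
Dose 3 (335 mg at t=12 h): 335·exp(−0.04077·15) = 181.731 mg/L
Dose 4 (175 mg at t=18 h): 175·exp(−0.04077·9) = 121.247 mg/L
Dose 5 (205 mg at t=24 h): 205·exp(−0.04077·3) = 181.397 mg/L
C(27) = 49.887 + 142.293 + 181.731 + 121.247 + 181.397 = 676.555 mg/L

676.555 mg/L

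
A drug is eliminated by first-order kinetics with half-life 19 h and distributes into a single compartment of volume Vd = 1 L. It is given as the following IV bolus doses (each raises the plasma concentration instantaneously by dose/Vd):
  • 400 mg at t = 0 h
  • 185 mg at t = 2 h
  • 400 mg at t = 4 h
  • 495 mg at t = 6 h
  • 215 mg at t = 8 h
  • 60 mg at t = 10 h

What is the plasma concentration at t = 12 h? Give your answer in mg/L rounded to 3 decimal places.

k = ln 2 / 19 = 0.03648 per h
Dose 1 (400 mg at t=0 h): 400·exp(−0.03648·12) = 258.188 mg/L
Dose 2 (185 mg at t=2 h): 185·exp(−0.03648·10) = 128.450 mg/L
Dose 3 (400 mg at t=4 h): 400·exp(−0.03648·8) = 298.752 mg/L
Dose 4 (495 mg at t=6 h): 495·exp(−0.03648·6) = 397.689 mg/L
Dose 5 (215 mg at t=8 h): 215·exp(−0.03648·4) = 185.808 mg/L
Dose 6 (60 mg at t=10 h): 60·exp(−0.03648·2) = 55.778 mg/L
C(12) = 258.188 + 128.450 + 298.752 + 397.689 + 185.808 + 55.778 = 1324.664 mg/L

1324.664 mg/L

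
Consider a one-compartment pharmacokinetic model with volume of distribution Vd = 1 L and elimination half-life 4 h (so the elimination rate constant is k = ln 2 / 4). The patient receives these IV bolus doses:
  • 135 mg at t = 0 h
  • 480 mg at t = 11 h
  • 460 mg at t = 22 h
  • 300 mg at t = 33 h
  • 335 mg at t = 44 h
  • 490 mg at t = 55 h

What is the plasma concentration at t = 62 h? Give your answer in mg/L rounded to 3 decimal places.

k = ln 2 / 4 = 0.17329 per h
Dose 1 (135 mg at t=0 h): 135·exp(−0.17329·62) = 0.003 mg/L
Dose 2 (480 mg at t=11 h): 480·exp(−0.17329·51) = 0.070 mg/L
Dose 3 (460 mg at t=22 h): 460·exp(−0.17329·40) = 0.449 mg/L
Dose 4 (300 mg at t=33 h): 300·exp(−0.17329·29) = 1.971 mg/L
Dose 5 (335 mg at t=44 h): 335·exp(−0.17329·18) = 14.805 mg/L
Dose 6 (490 mg at t=55 h): 490·exp(−0.17329·7) = 145.678 mg/L
C(62) = 0.003 + 0.070 + 0.449 + 1.971 + 14.805 + 145.678 = 162.976 mg/L

162.976 mg/L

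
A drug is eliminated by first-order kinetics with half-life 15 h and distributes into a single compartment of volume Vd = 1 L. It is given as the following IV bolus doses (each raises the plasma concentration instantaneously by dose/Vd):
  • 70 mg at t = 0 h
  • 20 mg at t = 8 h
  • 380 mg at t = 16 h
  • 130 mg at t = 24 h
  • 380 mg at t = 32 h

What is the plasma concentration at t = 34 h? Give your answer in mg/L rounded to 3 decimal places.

k = ln 2 / 15 = 0.04621 per h
Dose 1 (70 mg at t=0 h): 70·exp(−0.04621·34) = 14.547 mg/L
Dose 2 (20 mg at t=8 h): 20·exp(−0.04621·26) = 6.015 mg/L
Dose 3 (380 mg at t=16 h): 380·exp(−0.04621·18) = 165.405 mg/L
Dose 4 (130 mg at t=24 h): 130·exp(−0.04621·10) = 81.895 mg/L
Dose 5 (380 mg at t=32 h): 380·exp(−0.04621·2) = 346.455 mg/L
C(34) = 14.547 + 6.015 + 165.405 + 81.895 + 346.455 = 614.316 mg/L

614.316 mg/L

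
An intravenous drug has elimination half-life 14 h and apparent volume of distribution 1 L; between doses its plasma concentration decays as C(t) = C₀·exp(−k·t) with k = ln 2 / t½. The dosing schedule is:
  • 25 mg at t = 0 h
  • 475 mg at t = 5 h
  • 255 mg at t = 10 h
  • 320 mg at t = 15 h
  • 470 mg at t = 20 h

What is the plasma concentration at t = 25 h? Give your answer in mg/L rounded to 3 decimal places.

k = ln 2 / 14 = 0.04951 per h
Dose 1 (25 mg at t=0 h): 25·exp(−0.04951·25) = 7.251 mg/L
Dose 2 (475 mg at t=5 h): 475·exp(−0.04951·20) = 176.462 mg/L
Dose 3 (255 mg at t=10 h): 255·exp(−0.04951·15) = 121.341 mg/L
Dose 4 (320 mg at t=15 h): 320·exp(−0.04951·10) = 195.042 mg/L
Dose 5 (470 mg at t=20 h): 470·exp(−0.04951·5) = 366.933 mg/L
C(25) = 7.251 + 176.462 + 121.341 + 195.042 + 366.933 = 867.029 mg/L

867.029 mg/L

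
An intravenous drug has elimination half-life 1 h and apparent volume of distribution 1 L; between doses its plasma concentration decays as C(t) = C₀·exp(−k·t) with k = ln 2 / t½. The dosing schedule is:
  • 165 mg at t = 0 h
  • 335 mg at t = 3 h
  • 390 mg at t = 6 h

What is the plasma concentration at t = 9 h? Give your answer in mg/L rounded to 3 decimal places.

k = ln 2 / 1 = 0.69315 per h
Dose 1 (165 mg at t=0 h): 165·exp(−0.69315·9) = 0.322 mg/L
Dose 2 (335 mg at t=3 h): 335·exp(−0.69315·6) = 5.234 mg/L
Dose 3 (390 mg at t=6 h): 390·exp(−0.69315·3) = 48.750 mg/L
C(9) = 0.322 + 5.234 + 48.750 = 54.307 mg/L

54.307 mg/L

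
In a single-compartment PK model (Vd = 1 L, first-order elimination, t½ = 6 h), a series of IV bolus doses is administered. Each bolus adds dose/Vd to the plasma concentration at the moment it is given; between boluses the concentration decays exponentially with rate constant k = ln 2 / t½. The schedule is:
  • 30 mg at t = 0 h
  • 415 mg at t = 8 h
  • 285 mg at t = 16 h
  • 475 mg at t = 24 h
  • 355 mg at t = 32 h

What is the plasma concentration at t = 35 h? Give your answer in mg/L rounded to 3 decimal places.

434.920 mg/L

k = ln 2 / 6 = 0.11552 per h
Dose 1 (30 mg at t=0 h): 30·exp(−0.11552·35) = 0.526 mg/L
Dose 2 (415 mg at t=8 h): 415·exp(−0.11552·27) = 18.341 mg/L
Dose 3 (285 mg at t=16 h): 285·exp(−0.11552·19) = 31.738 mg/L
Dose 4 (475 mg at t=24 h): 475·exp(−0.11552·11) = 133.292 mg/L
Dose 5 (355 mg at t=32 h): 355·exp(−0.11552·3) = 251.023 mg/L
C(35) = 0.526 + 18.341 + 31.738 + 133.292 + 251.023 = 434.920 mg/L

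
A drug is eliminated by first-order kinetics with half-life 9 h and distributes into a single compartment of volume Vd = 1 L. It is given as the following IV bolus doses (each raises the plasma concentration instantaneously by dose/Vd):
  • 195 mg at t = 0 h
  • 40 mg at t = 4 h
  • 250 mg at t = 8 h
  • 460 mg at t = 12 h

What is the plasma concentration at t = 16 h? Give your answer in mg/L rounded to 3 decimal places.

k = ln 2 / 9 = 0.07702 per h
Dose 1 (195 mg at t=0 h): 195·exp(−0.07702·16) = 56.868 mg/L
Dose 2 (40 mg at t=4 h): 40·exp(−0.07702·12) = 15.874 mg/L
Dose 3 (250 mg at t=8 h): 250·exp(−0.07702·8) = 135.007 mg/L
Dose 4 (460 mg at t=12 h): 460·exp(−0.07702·4) = 338.039 mg/L
C(16) = 56.868 + 15.874 + 135.007 + 338.039 = 545.789 mg/L

545.789 mg/L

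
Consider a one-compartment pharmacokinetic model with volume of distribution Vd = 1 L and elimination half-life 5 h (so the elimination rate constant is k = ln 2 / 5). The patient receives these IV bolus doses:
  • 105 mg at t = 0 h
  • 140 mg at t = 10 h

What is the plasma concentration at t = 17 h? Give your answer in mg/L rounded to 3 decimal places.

62.997 mg/L

k = ln 2 / 5 = 0.13863 per h
Dose 1 (105 mg at t=0 h): 105·exp(−0.13863·17) = 9.947 mg/L
Dose 2 (140 mg at t=10 h): 140·exp(−0.13863·7) = 53.050 mg/L
C(17) = 9.947 + 53.050 = 62.997 mg/L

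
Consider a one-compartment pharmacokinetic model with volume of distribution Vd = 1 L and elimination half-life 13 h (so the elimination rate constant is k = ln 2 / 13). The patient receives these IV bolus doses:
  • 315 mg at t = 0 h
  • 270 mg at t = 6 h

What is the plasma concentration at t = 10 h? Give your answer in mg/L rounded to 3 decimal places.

k = ln 2 / 13 = 0.05332 per h
Dose 1 (315 mg at t=0 h): 315·exp(−0.05332·10) = 184.820 mg/L
Dose 2 (270 mg at t=6 h): 270·exp(−0.05332·4) = 218.142 mg/L
C(10) = 184.820 + 218.142 = 402.962 mg/L

402.962 mg/L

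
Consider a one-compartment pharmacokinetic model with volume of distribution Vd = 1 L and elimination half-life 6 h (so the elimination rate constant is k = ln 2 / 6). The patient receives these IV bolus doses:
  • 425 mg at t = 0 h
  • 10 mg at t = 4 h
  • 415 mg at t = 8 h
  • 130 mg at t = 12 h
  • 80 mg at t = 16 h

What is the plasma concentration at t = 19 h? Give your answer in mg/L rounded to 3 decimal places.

280.029 mg/L

k = ln 2 / 6 = 0.11552 per h
Dose 1 (425 mg at t=0 h): 425·exp(−0.11552·19) = 47.329 mg/L
Dose 2 (10 mg at t=4 h): 10·exp(−0.11552·15) = 1.768 mg/L
Dose 3 (415 mg at t=8 h): 415·exp(−0.11552·11) = 116.455 mg/L
Dose 4 (130 mg at t=12 h): 130·exp(−0.11552·7) = 57.908 mg/L
Dose 5 (80 mg at t=16 h): 80·exp(−0.11552·3) = 56.569 mg/L
C(19) = 47.329 + 1.768 + 116.455 + 57.908 + 56.569 = 280.029 mg/L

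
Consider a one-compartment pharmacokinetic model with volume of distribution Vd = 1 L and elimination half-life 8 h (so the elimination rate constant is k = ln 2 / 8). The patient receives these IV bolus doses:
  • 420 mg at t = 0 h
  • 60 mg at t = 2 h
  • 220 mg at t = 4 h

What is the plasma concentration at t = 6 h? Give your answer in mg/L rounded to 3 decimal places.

k = ln 2 / 8 = 0.08664 per h
Dose 1 (420 mg at t=0 h): 420·exp(−0.08664·6) = 249.733 mg/L
Dose 2 (60 mg at t=2 h): 60·exp(−0.08664·4) = 42.426 mg/L
Dose 3 (220 mg at t=4 h): 220·exp(−0.08664·2) = 184.997 mg/L
C(6) = 249.733 + 42.426 + 184.997 = 477.157 mg/L

477.157 mg/L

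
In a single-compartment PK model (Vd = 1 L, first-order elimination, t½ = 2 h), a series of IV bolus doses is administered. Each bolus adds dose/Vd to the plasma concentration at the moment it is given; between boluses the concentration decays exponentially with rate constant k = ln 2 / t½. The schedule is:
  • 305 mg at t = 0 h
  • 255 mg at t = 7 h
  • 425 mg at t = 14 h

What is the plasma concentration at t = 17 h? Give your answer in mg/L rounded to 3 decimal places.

k = ln 2 / 2 = 0.34657 per h
Dose 1 (305 mg at t=0 h): 305·exp(−0.34657·17) = 0.842 mg/L
Dose 2 (255 mg at t=7 h): 255·exp(−0.34657·10) = 7.969 mg/L
Dose 3 (425 mg at t=14 h): 425·exp(−0.34657·3) = 150.260 mg/L
C(17) = 0.842 + 7.969 + 150.260 = 159.071 mg/L

159.071 mg/L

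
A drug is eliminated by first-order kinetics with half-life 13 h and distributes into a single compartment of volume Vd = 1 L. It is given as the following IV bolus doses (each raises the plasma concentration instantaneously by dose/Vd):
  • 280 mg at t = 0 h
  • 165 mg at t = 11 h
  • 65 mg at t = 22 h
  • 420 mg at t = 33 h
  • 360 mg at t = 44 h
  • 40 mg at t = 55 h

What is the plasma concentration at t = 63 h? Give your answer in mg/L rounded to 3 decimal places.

269.012 mg/L

k = ln 2 / 13 = 0.05332 per h
Dose 1 (280 mg at t=0 h): 280·exp(−0.05332·63) = 9.735 mg/L
Dose 2 (165 mg at t=11 h): 165·exp(−0.05332·52) = 10.312 mg/L
Dose 3 (65 mg at t=22 h): 65·exp(−0.05332·41) = 7.303 mg/L
Dose 4 (420 mg at t=33 h): 420·exp(−0.05332·30) = 84.833 mg/L
Dose 5 (360 mg at t=44 h): 360·exp(−0.05332·19) = 130.718 mg/L
Dose 6 (40 mg at t=55 h): 40·exp(−0.05332·8) = 26.110 mg/L
C(63) = 9.735 + 10.312 + 7.303 + 84.833 + 130.718 + 26.110 = 269.012 mg/L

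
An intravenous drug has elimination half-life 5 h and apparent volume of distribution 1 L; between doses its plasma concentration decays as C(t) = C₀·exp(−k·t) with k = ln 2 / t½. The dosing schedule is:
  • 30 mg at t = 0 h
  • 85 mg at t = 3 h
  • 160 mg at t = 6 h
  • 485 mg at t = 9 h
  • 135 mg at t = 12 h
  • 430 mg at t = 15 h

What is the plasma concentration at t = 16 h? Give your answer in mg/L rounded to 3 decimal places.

k = ln 2 / 5 = 0.13863 per h
Dose 1 (30 mg at t=0 h): 30·exp(−0.13863·16) = 3.265 mg/L
Dose 2 (85 mg at t=3 h): 85·exp(−0.13863·13) = 14.020 mg/L
Dose 3 (160 mg at t=6 h): 160·exp(−0.13863·10) = 40.000 mg/L
Dose 4 (485 mg at t=9 h): 485·exp(−0.13863·7) = 183.781 mg/L
Dose 5 (135 mg at t=12 h): 135·exp(−0.13863·4) = 77.537 mg/L
Dose 6 (430 mg at t=15 h): 430·exp(−0.13863·1) = 374.337 mg/L
C(16) = 3.265 + 14.020 + 40.000 + 183.781 + 77.537 + 374.337 = 692.939 mg/L

692.939 mg/L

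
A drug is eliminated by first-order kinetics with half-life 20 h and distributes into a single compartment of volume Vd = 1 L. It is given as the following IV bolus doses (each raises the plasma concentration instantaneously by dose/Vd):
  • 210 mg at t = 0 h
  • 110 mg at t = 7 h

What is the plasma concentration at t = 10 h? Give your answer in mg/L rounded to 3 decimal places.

k = ln 2 / 20 = 0.03466 per h
Dose 1 (210 mg at t=0 h): 210·exp(−0.03466·10) = 148.492 mg/L
Dose 2 (110 mg at t=7 h): 110·exp(−0.03466·3) = 99.138 mg/L
C(10) = 148.492 + 99.138 = 247.630 mg/L

247.630 mg/L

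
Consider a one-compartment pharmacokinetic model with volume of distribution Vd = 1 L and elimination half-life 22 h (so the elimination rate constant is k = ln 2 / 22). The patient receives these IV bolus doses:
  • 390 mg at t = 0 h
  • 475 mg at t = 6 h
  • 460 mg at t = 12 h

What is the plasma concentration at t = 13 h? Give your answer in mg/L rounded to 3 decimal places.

1085.651 mg/L

k = ln 2 / 22 = 0.03151 per h
Dose 1 (390 mg at t=0 h): 390·exp(−0.03151·13) = 258.931 mg/L
Dose 2 (475 mg at t=6 h): 475·exp(−0.03151·7) = 380.988 mg/L
Dose 3 (460 mg at t=12 h): 460·exp(−0.03151·1) = 445.733 mg/L
C(13) = 258.931 + 380.988 + 445.733 = 1085.651 mg/L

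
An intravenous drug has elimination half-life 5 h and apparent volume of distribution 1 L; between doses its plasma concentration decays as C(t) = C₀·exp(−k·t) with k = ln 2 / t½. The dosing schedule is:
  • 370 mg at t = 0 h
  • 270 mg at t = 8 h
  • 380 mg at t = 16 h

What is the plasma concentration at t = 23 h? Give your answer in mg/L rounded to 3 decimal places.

193.000 mg/L

k = ln 2 / 5 = 0.13863 per h
Dose 1 (370 mg at t=0 h): 370·exp(−0.13863·23) = 15.257 mg/L
Dose 2 (270 mg at t=8 h): 270·exp(−0.13863·15) = 33.750 mg/L
Dose 3 (380 mg at t=16 h): 380·exp(−0.13863·7) = 143.993 mg/L
C(23) = 15.257 + 33.750 + 143.993 = 193.000 mg/L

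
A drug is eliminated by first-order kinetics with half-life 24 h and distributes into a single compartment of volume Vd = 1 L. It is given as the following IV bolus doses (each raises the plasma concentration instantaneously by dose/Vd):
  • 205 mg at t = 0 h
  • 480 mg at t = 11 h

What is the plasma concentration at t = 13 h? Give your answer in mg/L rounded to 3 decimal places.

593.890 mg/L

k = ln 2 / 24 = 0.02888 per h
Dose 1 (205 mg at t=0 h): 205·exp(−0.02888·13) = 140.830 mg/L
Dose 2 (480 mg at t=11 h): 480·exp(−0.02888·2) = 453.060 mg/L
C(13) = 140.830 + 453.060 = 593.890 mg/L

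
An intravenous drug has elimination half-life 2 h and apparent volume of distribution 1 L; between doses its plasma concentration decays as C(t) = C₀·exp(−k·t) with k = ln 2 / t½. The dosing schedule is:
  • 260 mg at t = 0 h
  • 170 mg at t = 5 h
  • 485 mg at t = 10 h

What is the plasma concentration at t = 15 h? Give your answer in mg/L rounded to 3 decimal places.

k = ln 2 / 2 = 0.34657 per h
Dose 1 (260 mg at t=0 h): 260·exp(−0.34657·15) = 1.436 mg/L
Dose 2 (170 mg at t=5 h): 170·exp(−0.34657·10) = 5.312 mg/L
Dose 3 (485 mg at t=10 h): 485·exp(−0.34657·5) = 85.737 mg/L
C(15) = 1.436 + 5.312 + 85.737 = 92.486 mg/L

92.486 mg/L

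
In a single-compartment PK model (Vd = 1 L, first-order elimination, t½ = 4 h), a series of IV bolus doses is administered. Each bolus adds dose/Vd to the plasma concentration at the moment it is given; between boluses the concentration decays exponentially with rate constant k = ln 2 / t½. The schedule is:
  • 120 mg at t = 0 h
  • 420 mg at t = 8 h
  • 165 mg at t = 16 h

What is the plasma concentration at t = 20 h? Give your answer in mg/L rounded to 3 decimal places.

138.750 mg/L

k = ln 2 / 4 = 0.17329 per h
Dose 1 (120 mg at t=0 h): 120·exp(−0.17329·20) = 3.750 mg/L
Dose 2 (420 mg at t=8 h): 420·exp(−0.17329·12) = 52.500 mg/L
Dose 3 (165 mg at t=16 h): 165·exp(−0.17329·4) = 82.500 mg/L
C(20) = 3.750 + 52.500 + 82.500 = 138.750 mg/L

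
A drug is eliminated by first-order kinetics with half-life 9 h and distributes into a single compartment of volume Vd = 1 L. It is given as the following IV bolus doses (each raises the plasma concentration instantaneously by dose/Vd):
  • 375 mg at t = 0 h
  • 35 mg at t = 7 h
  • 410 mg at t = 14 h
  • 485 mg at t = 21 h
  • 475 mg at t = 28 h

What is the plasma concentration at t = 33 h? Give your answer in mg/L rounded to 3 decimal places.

k = ln 2 / 9 = 0.07702 per h
Dose 1 (375 mg at t=0 h): 375·exp(−0.07702·33) = 29.529 mg/L
Dose 2 (35 mg at t=7 h): 35·exp(−0.07702·26) = 4.725 mg/L
Dose 3 (410 mg at t=14 h): 410·exp(−0.07702·19) = 94.902 mg/L
Dose 4 (485 mg at t=21 h): 485·exp(−0.07702·12) = 192.472 mg/L
Dose 5 (475 mg at t=28 h): 475·exp(−0.07702·5) = 323.188 mg/L
C(33) = 29.529 + 4.725 + 94.902 + 192.472 + 323.188 = 644.817 mg/L

644.817 mg/L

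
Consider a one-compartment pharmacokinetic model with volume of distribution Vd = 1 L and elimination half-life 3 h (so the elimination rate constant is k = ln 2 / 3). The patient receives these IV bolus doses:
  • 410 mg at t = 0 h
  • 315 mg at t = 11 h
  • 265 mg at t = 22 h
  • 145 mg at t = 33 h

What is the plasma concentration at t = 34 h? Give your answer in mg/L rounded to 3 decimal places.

k = ln 2 / 3 = 0.23105 per h
Dose 1 (410 mg at t=0 h): 410·exp(−0.23105·34) = 0.159 mg/L
Dose 2 (315 mg at t=11 h): 315·exp(−0.23105·23) = 1.550 mg/L
Dose 3 (265 mg at t=22 h): 265·exp(−0.23105·12) = 16.562 mg/L
Dose 4 (145 mg at t=33 h): 145·exp(−0.23105·1) = 115.087 mg/L
C(34) = 0.159 + 1.550 + 16.562 + 115.087 = 133.358 mg/L

133.358 mg/L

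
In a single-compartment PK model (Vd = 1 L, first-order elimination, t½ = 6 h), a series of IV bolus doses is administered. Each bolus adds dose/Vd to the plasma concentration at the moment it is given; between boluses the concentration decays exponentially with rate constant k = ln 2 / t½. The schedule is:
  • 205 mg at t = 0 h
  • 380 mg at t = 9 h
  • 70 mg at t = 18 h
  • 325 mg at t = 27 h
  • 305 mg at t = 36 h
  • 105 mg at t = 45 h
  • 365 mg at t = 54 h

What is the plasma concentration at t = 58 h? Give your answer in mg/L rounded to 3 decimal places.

288.651 mg/L

k = ln 2 / 6 = 0.11552 per h
Dose 1 (205 mg at t=0 h): 205·exp(−0.11552·58) = 0.252 mg/L
Dose 2 (380 mg at t=9 h): 380·exp(−0.11552·49) = 1.322 mg/L
Dose 3 (70 mg at t=18 h): 70·exp(−0.11552·40) = 0.689 mg/L
Dose 4 (325 mg at t=27 h): 325·exp(−0.11552·31) = 9.048 mg/L
Dose 5 (305 mg at t=36 h): 305·exp(−0.11552·22) = 24.017 mg/L
Dose 6 (105 mg at t=45 h): 105·exp(−0.11552·13) = 23.386 mg/L
Dose 7 (365 mg at t=54 h): 365·exp(−0.11552·4) = 229.936 mg/L
C(58) = 0.252 + 1.322 + 0.689 + 9.048 + 24.017 + 23.386 + 229.936 = 288.651 mg/L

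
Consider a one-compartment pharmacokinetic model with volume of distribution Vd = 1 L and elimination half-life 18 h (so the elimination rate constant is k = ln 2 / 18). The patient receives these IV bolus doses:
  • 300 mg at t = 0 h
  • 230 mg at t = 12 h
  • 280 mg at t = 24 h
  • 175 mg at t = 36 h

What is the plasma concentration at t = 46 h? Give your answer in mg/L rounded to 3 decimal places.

k = ln 2 / 18 = 0.03851 per h
Dose 1 (300 mg at t=0 h): 300·exp(−0.03851·46) = 51.030 mg/L
Dose 2 (230 mg at t=12 h): 230·exp(−0.03851·34) = 62.103 mg/L
Dose 3 (280 mg at t=24 h): 280·exp(−0.03851·22) = 120.014 mg/L
Dose 4 (175 mg at t=36 h): 175·exp(−0.03851·10) = 119.069 mg/L
C(46) = 51.030 + 62.103 + 120.014 + 119.069 = 352.216 mg/L

352.216 mg/L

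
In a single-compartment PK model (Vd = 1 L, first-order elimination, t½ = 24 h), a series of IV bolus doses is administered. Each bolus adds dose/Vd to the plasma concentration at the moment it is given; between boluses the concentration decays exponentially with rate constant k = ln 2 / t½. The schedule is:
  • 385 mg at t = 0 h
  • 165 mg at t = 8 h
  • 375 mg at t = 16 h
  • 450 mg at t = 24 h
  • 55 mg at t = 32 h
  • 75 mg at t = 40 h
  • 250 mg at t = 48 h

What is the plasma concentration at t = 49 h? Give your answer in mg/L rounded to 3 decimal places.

k = ln 2 / 24 = 0.02888 per h
Dose 1 (385 mg at t=0 h): 385·exp(−0.02888·49) = 93.510 mg/L
Dose 2 (165 mg at t=8 h): 165·exp(−0.02888·41) = 50.492 mg/L
Dose 3 (375 mg at t=16 h): 375·exp(−0.02888·33) = 144.582 mg/L
Dose 4 (450 mg at t=24 h): 450·exp(−0.02888·25) = 218.595 mg/L
Dose 5 (55 mg at t=32 h): 55·exp(−0.02888·17) = 33.661 mg/L
Dose 6 (75 mg at t=40 h): 75·exp(−0.02888·9) = 57.833 mg/L
Dose 7 (250 mg at t=48 h): 250·exp(−0.02888·1) = 242.883 mg/L
C(49) = 93.510 + 50.492 + 144.582 + 218.595 + 33.661 + 57.833 + 242.883 = 841.556 mg/L

841.556 mg/L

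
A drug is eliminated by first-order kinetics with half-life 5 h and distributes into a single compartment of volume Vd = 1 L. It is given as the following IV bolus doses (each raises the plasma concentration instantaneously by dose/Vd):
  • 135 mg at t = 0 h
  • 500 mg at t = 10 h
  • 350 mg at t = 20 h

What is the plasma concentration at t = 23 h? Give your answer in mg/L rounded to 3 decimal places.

k = ln 2 / 5 = 0.13863 per h
Dose 1 (135 mg at t=0 h): 135·exp(−0.13863·23) = 5.567 mg/L
Dose 2 (500 mg at t=10 h): 500·exp(−0.13863·13) = 82.469 mg/L
Dose 3 (350 mg at t=20 h): 350·exp(−0.13863·3) = 230.914 mg/L
C(23) = 5.567 + 82.469 + 230.914 = 318.950 mg/L

318.950 mg/L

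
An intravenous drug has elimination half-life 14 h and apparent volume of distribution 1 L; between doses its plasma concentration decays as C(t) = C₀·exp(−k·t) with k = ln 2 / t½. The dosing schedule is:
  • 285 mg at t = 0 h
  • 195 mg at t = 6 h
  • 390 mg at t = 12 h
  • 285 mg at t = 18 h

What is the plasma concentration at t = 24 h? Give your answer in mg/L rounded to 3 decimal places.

593.889 mg/L

k = ln 2 / 14 = 0.04951 per h
Dose 1 (285 mg at t=0 h): 285·exp(−0.04951·24) = 86.855 mg/L
Dose 2 (195 mg at t=6 h): 195·exp(−0.04951·18) = 79.983 mg/L
Dose 3 (390 mg at t=12 h): 390·exp(−0.04951·12) = 215.297 mg/L
Dose 4 (285 mg at t=18 h): 285·exp(−0.04951·6) = 211.754 mg/L
C(24) = 86.855 + 79.983 + 215.297 + 211.754 = 593.889 mg/L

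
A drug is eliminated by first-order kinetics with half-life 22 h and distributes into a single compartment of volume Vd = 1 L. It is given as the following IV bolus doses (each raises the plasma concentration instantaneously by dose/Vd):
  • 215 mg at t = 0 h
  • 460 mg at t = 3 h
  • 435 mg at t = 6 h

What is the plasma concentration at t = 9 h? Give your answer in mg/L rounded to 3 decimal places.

938.450 mg/L

k = ln 2 / 22 = 0.03151 per h
Dose 1 (215 mg at t=0 h): 215·exp(−0.03151·9) = 161.916 mg/L
Dose 2 (460 mg at t=3 h): 460·exp(−0.03151·6) = 380.767 mg/L
Dose 3 (435 mg at t=6 h): 435·exp(−0.03151·3) = 395.767 mg/L
C(9) = 161.916 + 380.767 + 395.767 = 938.450 mg/L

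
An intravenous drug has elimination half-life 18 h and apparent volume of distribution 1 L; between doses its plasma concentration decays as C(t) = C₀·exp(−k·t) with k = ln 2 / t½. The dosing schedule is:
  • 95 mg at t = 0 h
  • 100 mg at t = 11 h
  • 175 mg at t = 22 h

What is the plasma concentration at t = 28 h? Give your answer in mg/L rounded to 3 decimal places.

k = ln 2 / 18 = 0.03851 per h
Dose 1 (95 mg at t=0 h): 95·exp(−0.03851·28) = 32.319 mg/L
Dose 2 (100 mg at t=11 h): 100·exp(−0.03851·17) = 51.963 mg/L
Dose 3 (175 mg at t=22 h): 175·exp(−0.03851·6) = 138.898 mg/L
C(28) = 32.319 + 51.963 + 138.898 = 223.179 mg/L

223.179 mg/L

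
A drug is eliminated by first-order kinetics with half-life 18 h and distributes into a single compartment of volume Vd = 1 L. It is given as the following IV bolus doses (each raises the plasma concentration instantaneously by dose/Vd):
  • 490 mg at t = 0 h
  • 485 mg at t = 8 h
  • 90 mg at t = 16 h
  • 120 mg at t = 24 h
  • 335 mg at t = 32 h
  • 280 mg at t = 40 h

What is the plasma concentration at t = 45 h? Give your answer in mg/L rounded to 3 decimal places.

k = ln 2 / 18 = 0.03851 per h
Dose 1 (490 mg at t=0 h): 490·exp(−0.03851·45) = 86.621 mg/L
Dose 2 (485 mg at t=8 h): 485·exp(−0.03851·37) = 116.670 mg/L
Dose 3 (90 mg at t=16 h): 90·exp(−0.03851·29) = 29.461 mg/L
Dose 4 (120 mg at t=24 h): 120·exp(−0.03851·21) = 53.454 mg/L
Dose 5 (335 mg at t=32 h): 335·exp(−0.03851·13) = 203.065 mg/L
Dose 6 (280 mg at t=40 h): 280·exp(−0.03851·5) = 230.961 mg/L
C(45) = 86.621 + 116.670 + 29.461 + 53.454 + 203.065 + 230.961 = 720.231 mg/L

720.231 mg/L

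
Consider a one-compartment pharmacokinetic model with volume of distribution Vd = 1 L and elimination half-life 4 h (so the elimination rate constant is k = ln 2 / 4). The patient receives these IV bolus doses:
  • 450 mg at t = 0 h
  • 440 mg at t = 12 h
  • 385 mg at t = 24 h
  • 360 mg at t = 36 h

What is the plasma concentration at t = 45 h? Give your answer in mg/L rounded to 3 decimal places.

87.428 mg/L

k = ln 2 / 4 = 0.17329 per h
Dose 1 (450 mg at t=0 h): 450·exp(−0.17329·45) = 0.185 mg/L
Dose 2 (440 mg at t=12 h): 440·exp(−0.17329·33) = 1.445 mg/L
Dose 3 (385 mg at t=24 h): 385·exp(−0.17329·21) = 10.117 mg/L
Dose 4 (360 mg at t=36 h): 360·exp(−0.17329·9) = 75.681 mg/L
C(45) = 0.185 + 1.445 + 10.117 + 75.681 = 87.428 mg/L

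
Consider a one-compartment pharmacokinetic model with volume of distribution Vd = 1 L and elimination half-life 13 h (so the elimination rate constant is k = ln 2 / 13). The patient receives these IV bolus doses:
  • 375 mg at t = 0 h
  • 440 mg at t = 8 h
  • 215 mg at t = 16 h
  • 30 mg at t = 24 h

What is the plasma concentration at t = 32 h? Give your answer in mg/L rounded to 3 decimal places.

k = ln 2 / 13 = 0.05332 per h
Dose 1 (375 mg at t=0 h): 375·exp(−0.05332·32) = 68.082 mg/L
Dose 2 (440 mg at t=8 h): 440·exp(−0.05332·24) = 122.378 mg/L
Dose 3 (215 mg at t=16 h): 215·exp(−0.05332·16) = 91.609 mg/L
Dose 4 (30 mg at t=24 h): 30·exp(−0.05332·8) = 19.583 mg/L
C(32) = 68.082 + 122.378 + 91.609 + 19.583 = 301.653 mg/L

301.653 mg/L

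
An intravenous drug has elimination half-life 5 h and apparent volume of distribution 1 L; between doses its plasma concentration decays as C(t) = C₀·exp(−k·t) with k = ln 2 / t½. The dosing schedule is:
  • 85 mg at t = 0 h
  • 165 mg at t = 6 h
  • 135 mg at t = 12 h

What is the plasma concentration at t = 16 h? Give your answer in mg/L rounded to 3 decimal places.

k = ln 2 / 5 = 0.13863 per h
Dose 1 (85 mg at t=0 h): 85·exp(−0.13863·16) = 9.250 mg/L
Dose 2 (165 mg at t=6 h): 165·exp(−0.13863·10) = 41.250 mg/L
Dose 3 (135 mg at t=12 h): 135·exp(−0.13863·4) = 77.537 mg/L
C(16) = 9.250 + 41.250 + 77.537 = 128.037 mg/L

128.037 mg/L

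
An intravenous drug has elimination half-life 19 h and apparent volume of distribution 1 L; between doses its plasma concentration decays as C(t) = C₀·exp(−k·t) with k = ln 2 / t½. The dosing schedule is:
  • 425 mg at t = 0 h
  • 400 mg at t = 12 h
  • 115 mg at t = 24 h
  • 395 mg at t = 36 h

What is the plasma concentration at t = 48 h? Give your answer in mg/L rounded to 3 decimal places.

484.214 mg/L

k = ln 2 / 19 = 0.03648 per h
Dose 1 (425 mg at t=0 h): 425·exp(−0.03648·48) = 73.772 mg/L
Dose 2 (400 mg at t=12 h): 400·exp(−0.03648·36) = 107.569 mg/L
Dose 3 (115 mg at t=24 h): 115·exp(−0.03648·24) = 47.913 mg/L
Dose 4 (395 mg at t=36 h): 395·exp(−0.03648·12) = 254.960 mg/L
C(48) = 73.772 + 107.569 + 47.913 + 254.960 = 484.214 mg/L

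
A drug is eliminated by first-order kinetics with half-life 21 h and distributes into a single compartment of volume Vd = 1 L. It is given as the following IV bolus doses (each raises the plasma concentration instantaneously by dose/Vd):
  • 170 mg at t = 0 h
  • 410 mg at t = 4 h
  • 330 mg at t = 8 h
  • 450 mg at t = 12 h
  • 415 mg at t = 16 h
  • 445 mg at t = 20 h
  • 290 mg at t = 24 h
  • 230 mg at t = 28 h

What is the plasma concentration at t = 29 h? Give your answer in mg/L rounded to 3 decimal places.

k = ln 2 / 21 = 0.03301 per h
Dose 1 (170 mg at t=0 h): 170·exp(−0.03301·29) = 65.274 mg/L
Dose 2 (410 mg at t=4 h): 410·exp(−0.03301·25) = 179.645 mg/L
Dose 3 (330 mg at t=8 h): 330·exp(−0.03301·21) = 165.000 mg/L
Dose 4 (450 mg at t=12 h): 450·exp(−0.03301·17) = 256.757 mg/L
Dose 5 (415 mg at t=16 h): 415·exp(−0.03301·13) = 270.207 mg/L
Dose 6 (445 mg at t=20 h): 445·exp(−0.03301·9) = 330.634 mg/L
Dose 7 (290 mg at t=24 h): 290·exp(−0.03301·5) = 245.881 mg/L
Dose 8 (230 mg at t=28 h): 230·exp(−0.03301·1) = 222.532 mg/L
C(29) = 65.274 + 179.645 + 165.000 + 256.757 + 270.207 + 330.634 + 245.881 + 222.532 = 1735.929 mg/L

1735.929 mg/L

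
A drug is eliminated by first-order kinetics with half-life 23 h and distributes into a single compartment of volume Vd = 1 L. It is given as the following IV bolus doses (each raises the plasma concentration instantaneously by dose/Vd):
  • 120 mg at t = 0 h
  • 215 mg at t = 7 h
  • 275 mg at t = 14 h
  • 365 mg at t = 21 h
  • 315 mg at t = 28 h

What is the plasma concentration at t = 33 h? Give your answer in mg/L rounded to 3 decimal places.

822.883 mg/L

k = ln 2 / 23 = 0.03014 per h
Dose 1 (120 mg at t=0 h): 120·exp(−0.03014·33) = 44.388 mg/L
Dose 2 (215 mg at t=7 h): 215·exp(−0.03014·26) = 98.207 mg/L
Dose 3 (275 mg at t=14 h): 275·exp(−0.03014·19) = 155.116 mg/L
Dose 4 (365 mg at t=21 h): 365·exp(−0.03014·12) = 254.234 mg/L
Dose 5 (315 mg at t=28 h): 315·exp(−0.03014·5) = 270.938 mg/L
C(33) = 44.388 + 98.207 + 155.116 + 254.234 + 270.938 = 822.883 mg/L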